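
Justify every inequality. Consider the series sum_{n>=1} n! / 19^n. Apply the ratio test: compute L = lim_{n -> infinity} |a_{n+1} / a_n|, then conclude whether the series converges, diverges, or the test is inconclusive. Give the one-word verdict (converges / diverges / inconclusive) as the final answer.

Let a_n denote the general term. Form the ratio a_{n+1}/a_n and simplify:
a_{n+1}/a_n = n/19 + 1/19
Take the limit as n -> infinity: L = infinity.
Since L = infinity > 1 (or L = infinity), the ratio test implies the series diverges.

diverges


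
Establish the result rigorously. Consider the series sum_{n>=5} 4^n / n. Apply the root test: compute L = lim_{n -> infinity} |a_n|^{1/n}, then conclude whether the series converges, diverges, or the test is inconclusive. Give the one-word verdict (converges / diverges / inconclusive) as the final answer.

Let a_n denote the general term. Form |a_n|^(1/n) and simplify:
|a_n|^(1/n) = 4/n^(1/n)
Take the limit as n -> infinity: L = 4.
Since L = 4 > 1, the root test implies divergence.

diverges


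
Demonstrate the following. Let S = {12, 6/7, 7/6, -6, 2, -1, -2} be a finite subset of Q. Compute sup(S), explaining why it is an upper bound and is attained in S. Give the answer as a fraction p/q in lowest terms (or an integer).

S is finite, so sup(S) = max(S).
Sorted decreasing:
12, 2, 7/6, 6/7, -1, -2, -6
The extremum is 12.
For every x in S, x <= 12. And 12 is in S, so it is attained.
Therefore sup(S) = 12.

12


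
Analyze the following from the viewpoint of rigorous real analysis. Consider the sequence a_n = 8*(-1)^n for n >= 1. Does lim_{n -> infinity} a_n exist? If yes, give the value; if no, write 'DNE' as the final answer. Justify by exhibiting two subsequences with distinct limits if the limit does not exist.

Examine the behaviour of a_n along subsequences.
Even-n subsequence a_{2k} = 8 -> 8. Odd-n subsequence a_{2k+1} = -8 -> -8.
Since these two subsequential limits are 8 and -8, distinct, the full sequence cannot converge (a convergent sequence has all subsequences tending to the same limit). So lim a_n does not exist.

DNE


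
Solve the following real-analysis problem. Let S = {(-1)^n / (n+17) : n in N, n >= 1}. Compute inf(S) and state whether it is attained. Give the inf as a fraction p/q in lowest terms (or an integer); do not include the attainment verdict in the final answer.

Analysis:
- Values: -1/18, 1/19, -1/20, 1/21, -1/22, ...
- Positive terms (even n): 1/(2+17), 1/(4+17), ... decreasing -> max = 1/19 (n=2).
- Negative terms (odd n): -1/(1+17), -1/(3+17), ... increasing -> min = -1/18 (n=1).
- So sup = 1/19 (attained at n=2); inf = -1/18 (attained at n=1).
Conclusion: inf(S) = -1/18, attained in S.

-1/18


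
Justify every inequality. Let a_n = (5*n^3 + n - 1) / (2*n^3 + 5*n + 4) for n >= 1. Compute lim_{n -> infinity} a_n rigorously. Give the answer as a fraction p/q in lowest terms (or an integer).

Divide numerator and denominator by n^3, the highest power:
numerator / n^3 = 5 + n^(-2) - 1/n^3
denominator / n^3 = 2 + 5/n^2 + 4/n^3
As n -> infinity, all terms of the form c/n^k (k >= 1) tend to 0.
So numerator / n^3 -> 5 and denominator / n^3 -> 2.
Therefore lim a_n = 5/2.

5/2


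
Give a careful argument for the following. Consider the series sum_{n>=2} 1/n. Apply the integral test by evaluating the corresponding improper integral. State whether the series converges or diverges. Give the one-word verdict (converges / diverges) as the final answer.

Let f(x) = 1/x. Then f is positive, continuous, and decreasing on [2, infinity), so the integral test applies.
Compute the improper integral int_{2}^infinity f(x) dx:
  antiderivative F(x) = log(x).
  As x -> infinity, log(x) -> infinity.
  So int = infinity - log(2) = infinity. By the integral test, the series diverges.

diverges


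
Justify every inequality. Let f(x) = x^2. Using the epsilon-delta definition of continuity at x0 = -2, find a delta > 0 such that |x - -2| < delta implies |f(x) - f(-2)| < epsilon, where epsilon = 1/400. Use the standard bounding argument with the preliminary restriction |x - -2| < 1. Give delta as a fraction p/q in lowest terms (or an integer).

Factor: |x^2 - (-2)^2| = |x - -2| * |x + -2|.
Impose |x - -2| < 1 first. Then |x + -2| = |(x - -2) + 2*(-2)| <= |x - -2| + 2*|-2| < 1 + 4 = 5.
So |x^2 - (-2)^2| < delta * 5.
We need delta * 5 <= 1/400, i.e. delta <= 1/400/5 = 1/2000.
Since 1/2000 < 1, this is tighter than 1; take delta = 1/2000.
So delta = 1/2000 works.

1/2000


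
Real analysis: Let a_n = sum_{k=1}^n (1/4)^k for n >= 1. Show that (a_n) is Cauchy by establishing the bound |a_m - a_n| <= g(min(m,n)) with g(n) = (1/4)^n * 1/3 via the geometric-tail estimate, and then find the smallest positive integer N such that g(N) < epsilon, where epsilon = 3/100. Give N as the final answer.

For m > n >= 1: |a_m - a_n| = sum_{k=n+1}^m (1/4)^k < sum_{k=n+1}^infinity (1/4)^k = (1/4)^(n+1) / (1 - 1/4) = (1/4)^n * (1/4) * (4/3) = (1/4)^n * 1/3.
So g(n) = (1/4)^n / 3. Since g(n) -> 0, (a_n) is Cauchy.
Now solve g(N) < 3/100: (1/4)^N / 3 < 3/100 <=> 4^N > 1 / (3 * 3/100) = 100/9.
Check powers of 4: 4^1 = 4 <= 100/9, 4^2 = 16 > 100/9.
So the smallest such N is 2. Check: g(2) = 1/(3 * 16) = 1/48 < 3/100.

2


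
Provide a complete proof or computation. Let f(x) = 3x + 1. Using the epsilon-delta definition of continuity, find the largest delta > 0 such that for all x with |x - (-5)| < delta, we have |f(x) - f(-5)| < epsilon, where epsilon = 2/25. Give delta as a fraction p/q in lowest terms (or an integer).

We compute f(-5) = 3*(-5) + 1 = -14.
|f(x) - f(-5)| = |3x + 1 - (-14)| = |3(x - (-5))| = 3|x - (-5)|.
We need 3|x - (-5)| < 2/25, i.e. |x - (-5)| < 2/25 / 3 = 2/75.
So any delta <= 2/75 works. Conversely, if delta > 2/75, then x = -5 + 2/75 satisfies |x - (-5)| = 2/75 < delta but |f(x) - f(-5)| = 3 * 2/75 = 2/25, which is not < 2/25; so no larger delta works.
Hence the largest such delta is 2/75.

2/75


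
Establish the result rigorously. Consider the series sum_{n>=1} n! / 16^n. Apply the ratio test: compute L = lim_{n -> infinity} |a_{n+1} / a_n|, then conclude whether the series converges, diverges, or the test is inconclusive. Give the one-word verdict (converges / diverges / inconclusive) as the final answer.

Let a_n denote the general term. Form the ratio a_{n+1}/a_n and simplify:
a_{n+1}/a_n = n/16 + 1/16
Take the limit as n -> infinity: L = infinity.
Since L = infinity > 1 (or L = infinity), the ratio test implies the series diverges.

diverges


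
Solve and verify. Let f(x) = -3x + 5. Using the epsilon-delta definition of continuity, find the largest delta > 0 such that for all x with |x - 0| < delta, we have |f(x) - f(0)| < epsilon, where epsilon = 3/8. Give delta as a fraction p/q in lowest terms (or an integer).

We compute f(0) = -3*(0) + 5 = 5.
|f(x) - f(0)| = |-3x + 5 - (5)| = |-3(x - 0)| = 3|x - 0|.
We need 3|x - 0| < 3/8, i.e. |x - 0| < 3/8 / 3 = 1/8.
So any delta <= 1/8 works. Conversely, if delta > 1/8, then x = 0 + 1/8 satisfies |x - 0| = 1/8 < delta but |f(x) - f(0)| = 3 * 1/8 = 3/8, which is not < 3/8; so no larger delta works.
Hence the largest such delta is 1/8.

1/8


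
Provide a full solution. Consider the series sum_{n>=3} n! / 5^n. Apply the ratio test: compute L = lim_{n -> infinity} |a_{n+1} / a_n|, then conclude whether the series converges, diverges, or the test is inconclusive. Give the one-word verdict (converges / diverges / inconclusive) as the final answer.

Let a_n denote the general term. Form the ratio a_{n+1}/a_n and simplify:
a_{n+1}/a_n = n/5 + 1/5
Take the limit as n -> infinity: L = infinity.
Since L = infinity > 1 (or L = infinity), the ratio test implies the series diverges.

diverges


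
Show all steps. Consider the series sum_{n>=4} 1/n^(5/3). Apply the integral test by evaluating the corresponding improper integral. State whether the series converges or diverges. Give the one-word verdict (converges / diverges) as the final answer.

Let f(x) = x^(-5/3). Then f is positive, continuous, and decreasing on [4, infinity), so the integral test applies.
Compute the improper integral int_{4}^infinity f(x) dx:
  antiderivative F(x) = -3/(2*x^(2/3)).
  As x -> infinity, F(x) -> 0 (since p = 5/3 > 1).
  So int = F(infinity) - F(4) = 0 - (-3*2^(2/3)/8) = 3*2^(2/3)/8.
  Finite, so by the integral test, the series converges.

converges


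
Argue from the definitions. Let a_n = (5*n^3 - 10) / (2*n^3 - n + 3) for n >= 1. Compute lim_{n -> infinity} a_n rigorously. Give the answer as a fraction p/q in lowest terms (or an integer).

Divide numerator and denominator by n^3, the highest power:
numerator / n^3 = 5 - 10/n^3
denominator / n^3 = 2 - 1/n^2 + 3/n^3
As n -> infinity, all terms of the form c/n^k (k >= 1) tend to 0.
So numerator / n^3 -> 5 and denominator / n^3 -> 2.
Therefore lim a_n = 5/2.

5/2


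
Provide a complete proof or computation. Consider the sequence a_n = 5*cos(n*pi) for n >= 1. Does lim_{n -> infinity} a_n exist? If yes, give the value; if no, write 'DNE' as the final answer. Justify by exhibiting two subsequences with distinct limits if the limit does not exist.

Examine the behaviour of a_n along subsequences.
cos(n*pi) = (-1)^n, so a_n = 5*(-1)^n. a_{2k} = 5 -> 5. a_{2k+1} = -5 -> -5.
Since these two subsequential limits are 5 and -5, distinct, the full sequence cannot converge (a convergent sequence has all subsequences tending to the same limit). So lim a_n does not exist.

DNE


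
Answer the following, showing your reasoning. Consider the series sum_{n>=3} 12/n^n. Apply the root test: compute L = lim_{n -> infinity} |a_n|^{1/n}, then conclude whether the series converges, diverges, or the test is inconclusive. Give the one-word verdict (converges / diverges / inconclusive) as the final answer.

Let a_n denote the general term. Form |a_n|^(1/n) and simplify:
|a_n|^(1/n) = 12^(1/n)/n
Take the limit as n -> infinity: L = 0.
Since L = 0 < 1, the root test implies convergence.

converges


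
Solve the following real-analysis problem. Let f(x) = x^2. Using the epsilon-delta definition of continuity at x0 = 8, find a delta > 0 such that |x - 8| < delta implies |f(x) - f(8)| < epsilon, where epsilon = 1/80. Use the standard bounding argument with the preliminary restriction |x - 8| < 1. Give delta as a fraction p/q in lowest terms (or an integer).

Factor: |x^2 - (8)^2| = |x - 8| * |x + 8|.
Impose |x - 8| < 1 first. Then |x + 8| = |(x - 8) + 2*(8)| <= |x - 8| + 2*|8| < 1 + 16 = 17.
So |x^2 - (8)^2| < delta * 17.
We need delta * 17 <= 1/80, i.e. delta <= 1/80/17 = 1/1360.
Since 1/1360 < 1, this is tighter than 1; take delta = 1/1360.
So delta = 1/1360 works.

1/1360


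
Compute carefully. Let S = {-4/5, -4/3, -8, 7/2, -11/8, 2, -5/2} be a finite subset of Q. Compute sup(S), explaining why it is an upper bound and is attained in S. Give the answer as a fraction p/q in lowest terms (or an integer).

S is finite, so sup(S) = max(S).
Sorted decreasing:
7/2, 2, -4/5, -4/3, -11/8, -5/2, -8
The extremum is 7/2.
For every x in S, x <= 7/2. And 7/2 is in S, so it is attained.
Therefore sup(S) = 7/2.

7/2


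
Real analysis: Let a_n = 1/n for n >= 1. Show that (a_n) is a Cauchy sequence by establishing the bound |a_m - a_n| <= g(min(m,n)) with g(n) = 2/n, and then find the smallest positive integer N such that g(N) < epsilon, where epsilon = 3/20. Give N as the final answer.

For any m, n >= 1, by the triangle inequality:
|a_m - a_n| = |1/m - 1/n| <= 1/m + 1/n <= 2/min(m,n).
So g(n) = 2/n bounds the Cauchy difference. Since g(n) -> 0, (a_n) is Cauchy.
Now solve g(N) < 3/20: 2/N < 3/20 <=> N > 2 / (3/20) = 40/3.
The smallest integer strictly greater than 40/3 is N = 14.
Check: g(14) = 2/14 = 1/7 < 3/20; g(13) = 2/13 >= 3/20. So N = 14.

14


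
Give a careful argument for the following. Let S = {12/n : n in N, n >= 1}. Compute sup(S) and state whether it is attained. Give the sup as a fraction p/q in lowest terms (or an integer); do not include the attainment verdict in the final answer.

Analysis:
- Values: 12, 6, 4, 3, ... strictly decreasing.
- The maximum is 12 (n=1); sup = 12 (attained).
- The set is bounded below by 0; 12/n -> 0 so 0 is the greatest lower bound.
- 0 is not in the set, so inf = 0 is not attained.
Conclusion: sup(S) = 12, attained in S.

12


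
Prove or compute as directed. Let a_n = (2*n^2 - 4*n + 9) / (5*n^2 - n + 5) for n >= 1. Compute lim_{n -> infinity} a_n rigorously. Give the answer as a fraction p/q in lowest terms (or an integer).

Divide numerator and denominator by n^2, the highest power:
numerator / n^2 = 2 - 4/n + 9/n^2
denominator / n^2 = 5 - 1/n + 5/n^2
As n -> infinity, all terms of the form c/n^k (k >= 1) tend to 0.
So numerator / n^2 -> 2 and denominator / n^2 -> 5.
Therefore lim a_n = 2/5.

2/5


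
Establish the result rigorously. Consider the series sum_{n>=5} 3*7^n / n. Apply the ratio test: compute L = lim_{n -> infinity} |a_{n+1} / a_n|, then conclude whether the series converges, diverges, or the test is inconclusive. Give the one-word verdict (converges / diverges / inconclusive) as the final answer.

Let a_n denote the general term. Form the ratio a_{n+1}/a_n and simplify:
a_{n+1}/a_n = 7*n/(n + 1)
Take the limit as n -> infinity: L = 7.
Since L = 7 > 1 (or L = infinity), the ratio test implies the series diverges.

diverges


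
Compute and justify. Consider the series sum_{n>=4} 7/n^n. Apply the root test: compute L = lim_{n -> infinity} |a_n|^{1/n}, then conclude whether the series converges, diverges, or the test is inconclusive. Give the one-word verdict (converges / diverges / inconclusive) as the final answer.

Let a_n denote the general term. Form |a_n|^(1/n) and simplify:
|a_n|^(1/n) = 7^(1/n)/n
Take the limit as n -> infinity: L = 0.
Since L = 0 < 1, the root test implies convergence.

converges


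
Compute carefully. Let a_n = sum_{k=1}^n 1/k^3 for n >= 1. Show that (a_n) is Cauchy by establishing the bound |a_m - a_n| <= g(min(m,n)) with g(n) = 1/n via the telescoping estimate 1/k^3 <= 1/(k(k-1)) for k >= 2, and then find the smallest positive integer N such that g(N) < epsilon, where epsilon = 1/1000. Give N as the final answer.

For m > n >= 1: |a_m - a_n| = sum_{k=n+1}^m 1/k^3.
Use 1/k^3 <= 1/(k(k-1)) = 1/(k-1) - 1/k for k >= 2 (which holds since k^3 >= k^2 >= k(k-1) for k >= 2):
sum_{k=n+1}^m 1/k^3 <= sum_{k=n+1}^m (1/(k-1) - 1/k) = 1/n - 1/m <= 1/n.
By symmetry the same bound holds with n,m swapped, so |a_m - a_n| <= 1/min(m,n) = g(min(m,n)). Since g(n) -> 0, (a_n) is Cauchy.
Now solve g(N) < 1/1000: 1/N < 1/1000 <=> N > 1/(1/1000) = 1000.
The smallest integer strictly greater than 1000 is N = 1001.
Check: g(1001) = 1/1001 < 1/1000; g(1000) = 1/1000 >= 1/1000. So N = 1001.

1001


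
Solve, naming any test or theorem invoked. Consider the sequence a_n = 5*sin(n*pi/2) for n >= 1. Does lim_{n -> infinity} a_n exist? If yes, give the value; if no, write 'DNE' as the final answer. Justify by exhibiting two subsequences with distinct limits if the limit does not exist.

Examine the behaviour of a_n along subsequences.
a_{4k+1} = 5*sin(pi/2 + 2k*pi) = 5 -> 5. a_{4k+3} = 5*sin(3pi/2 + 2k*pi) = -5 -> -5.
Since these two subsequential limits are 5 and -5, distinct, the full sequence cannot converge (a convergent sequence has all subsequences tending to the same limit). So lim a_n does not exist.

DNE


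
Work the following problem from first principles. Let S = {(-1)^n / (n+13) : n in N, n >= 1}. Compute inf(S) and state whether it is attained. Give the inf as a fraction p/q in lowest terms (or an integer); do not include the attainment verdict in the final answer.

Analysis:
- Values: -1/14, 1/15, -1/16, 1/17, -1/18, ...
- Positive terms (even n): 1/(2+13), 1/(4+13), ... decreasing -> max = 1/15 (n=2).
- Negative terms (odd n): -1/(1+13), -1/(3+13), ... increasing -> min = -1/14 (n=1).
- So sup = 1/15 (attained at n=2); inf = -1/14 (attained at n=1).
Conclusion: inf(S) = -1/14, attained in S.

-1/14


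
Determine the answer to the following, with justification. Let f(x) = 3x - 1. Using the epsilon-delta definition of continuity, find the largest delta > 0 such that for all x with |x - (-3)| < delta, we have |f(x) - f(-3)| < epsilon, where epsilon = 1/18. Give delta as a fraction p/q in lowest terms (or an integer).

We compute f(-3) = 3*(-3) - 1 = -10.
|f(x) - f(-3)| = |3x - 1 - (-10)| = |3(x - (-3))| = 3|x - (-3)|.
We need 3|x - (-3)| < 1/18, i.e. |x - (-3)| < 1/18 / 3 = 1/54.
So any delta <= 1/54 works. Conversely, if delta > 1/54, then x = -3 + 1/54 satisfies |x - (-3)| = 1/54 < delta but |f(x) - f(-3)| = 3 * 1/54 = 1/18, which is not < 1/18; so no larger delta works.
Hence the largest such delta is 1/54.

1/54


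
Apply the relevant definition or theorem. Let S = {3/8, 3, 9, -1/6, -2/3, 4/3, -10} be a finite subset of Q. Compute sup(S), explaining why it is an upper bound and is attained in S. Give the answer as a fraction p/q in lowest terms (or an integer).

S is finite, so sup(S) = max(S).
Sorted decreasing:
9, 3, 4/3, 3/8, -1/6, -2/3, -10
The extremum is 9.
For every x in S, x <= 9. And 9 is in S, so it is attained.
Therefore sup(S) = 9.

9


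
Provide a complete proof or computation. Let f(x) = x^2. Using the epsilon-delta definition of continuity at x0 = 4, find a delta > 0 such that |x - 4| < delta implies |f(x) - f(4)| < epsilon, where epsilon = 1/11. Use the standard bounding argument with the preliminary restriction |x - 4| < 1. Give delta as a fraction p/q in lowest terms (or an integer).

Factor: |x^2 - (4)^2| = |x - 4| * |x + 4|.
Impose |x - 4| < 1 first. Then |x + 4| = |(x - 4) + 2*(4)| <= |x - 4| + 2*|4| < 1 + 8 = 9.
So |x^2 - (4)^2| < delta * 9.
We need delta * 9 <= 1/11, i.e. delta <= 1/11/9 = 1/99.
Since 1/99 < 1, this is tighter than 1; take delta = 1/99.
So delta = 1/99 works.

1/99


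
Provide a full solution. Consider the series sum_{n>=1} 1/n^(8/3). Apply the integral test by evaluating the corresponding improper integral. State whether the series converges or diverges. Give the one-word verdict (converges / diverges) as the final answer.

Let f(x) = x^(-8/3). Then f is positive, continuous, and decreasing on [1, infinity), so the integral test applies.
Compute the improper integral int_{1}^infinity f(x) dx:
  antiderivative F(x) = -3/(5*x^(5/3)).
  As x -> infinity, F(x) -> 0 (since p = 8/3 > 1).
  So int = F(infinity) - F(1) = 0 - (-3/5) = 3/5.
  Finite, so by the integral test, the series converges.

converges


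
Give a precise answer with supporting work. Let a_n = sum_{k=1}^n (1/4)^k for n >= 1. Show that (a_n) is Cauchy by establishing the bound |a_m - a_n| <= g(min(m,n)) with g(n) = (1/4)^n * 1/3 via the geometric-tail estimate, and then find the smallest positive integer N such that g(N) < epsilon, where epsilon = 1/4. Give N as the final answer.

For m > n >= 1: |a_m - a_n| = sum_{k=n+1}^m (1/4)^k < sum_{k=n+1}^infinity (1/4)^k = (1/4)^(n+1) / (1 - 1/4) = (1/4)^n * (1/4) * (4/3) = (1/4)^n * 1/3.
So g(n) = (1/4)^n / 3. Since g(n) -> 0, (a_n) is Cauchy.
Now solve g(N) < 1/4: (1/4)^N / 3 < 1/4 <=> 4^N > 1 / (3 * 1/4) = 4/3.
Check powers of 4: 4^0 = 1 <= 4/3, 4^1 = 4 > 4/3.
So the smallest such N is 1. Check: g(1) = 1/(3 * 4) = 1/12 < 1/4.

1


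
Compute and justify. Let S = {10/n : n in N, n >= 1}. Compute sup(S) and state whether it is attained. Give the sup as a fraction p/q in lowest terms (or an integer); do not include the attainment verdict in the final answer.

Analysis:
- Values: 10, 5, 10/3, 5/2, ... strictly decreasing.
- The maximum is 10 (n=1); sup = 10 (attained).
- The set is bounded below by 0; 10/n -> 0 so 0 is the greatest lower bound.
- 0 is not in the set, so inf = 0 is not attained.
Conclusion: sup(S) = 10, attained in S.

10


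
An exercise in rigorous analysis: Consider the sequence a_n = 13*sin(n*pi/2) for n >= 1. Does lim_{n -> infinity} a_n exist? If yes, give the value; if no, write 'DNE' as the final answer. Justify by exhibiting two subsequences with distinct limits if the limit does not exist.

Examine the behaviour of a_n along subsequences.
a_{4k+1} = 13*sin(pi/2 + 2k*pi) = 13 -> 13. a_{4k+3} = 13*sin(3pi/2 + 2k*pi) = -13 -> -13.
Since these two subsequential limits are 13 and -13, distinct, the full sequence cannot converge (a convergent sequence has all subsequences tending to the same limit). So lim a_n does not exist.

DNE


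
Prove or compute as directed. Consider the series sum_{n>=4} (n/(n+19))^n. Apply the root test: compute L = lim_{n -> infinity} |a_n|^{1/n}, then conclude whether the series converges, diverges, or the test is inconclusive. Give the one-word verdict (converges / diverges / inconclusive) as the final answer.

Let a_n denote the general term. Form |a_n|^(1/n) and simplify:
|a_n|^(1/n) = n/(n + 19)
Take the limit as n -> infinity: L = 1.
Since L = 1, the root test is inconclusive. (In fact a_n = (n/(n+19))^n -> e^(-19) != 0, so the nth-term test shows divergence; but the root test itself gives no conclusion.)

inconclusive


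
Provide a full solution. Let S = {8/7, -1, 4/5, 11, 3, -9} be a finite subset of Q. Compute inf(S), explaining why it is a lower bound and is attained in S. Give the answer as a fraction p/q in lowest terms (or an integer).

S is finite, so inf(S) = min(S).
Sorted increasing:
-9, -1, 4/5, 8/7, 3, 11
The extremum is -9.
For every x in S, x >= -9. And -9 is in S, so it is attained.
Therefore inf(S) = -9.

-9


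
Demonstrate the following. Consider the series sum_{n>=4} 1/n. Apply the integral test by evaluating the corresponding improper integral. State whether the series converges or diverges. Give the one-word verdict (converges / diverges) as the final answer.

Let f(x) = 1/x. Then f is positive, continuous, and decreasing on [4, infinity), so the integral test applies.
Compute the improper integral int_{4}^infinity f(x) dx:
  antiderivative F(x) = log(x).
  As x -> infinity, log(x) -> infinity.
  So int = infinity - log(4) = infinity. By the integral test, the series diverges.

diverges


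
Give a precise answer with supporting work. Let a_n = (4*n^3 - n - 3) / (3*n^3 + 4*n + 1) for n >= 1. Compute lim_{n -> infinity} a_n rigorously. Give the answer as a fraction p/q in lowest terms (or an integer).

Divide numerator and denominator by n^3, the highest power:
numerator / n^3 = 4 - 1/n^2 - 3/n^3
denominator / n^3 = 3 + 4/n^2 + n^(-3)
As n -> infinity, all terms of the form c/n^k (k >= 1) tend to 0.
So numerator / n^3 -> 4 and denominator / n^3 -> 3.
Therefore lim a_n = 4/3.

4/3


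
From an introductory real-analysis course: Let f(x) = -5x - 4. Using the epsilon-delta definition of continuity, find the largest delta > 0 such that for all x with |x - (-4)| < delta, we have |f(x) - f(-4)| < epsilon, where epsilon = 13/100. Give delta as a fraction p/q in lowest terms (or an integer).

We compute f(-4) = -5*(-4) - 4 = 16.
|f(x) - f(-4)| = |-5x - 4 - (16)| = |-5(x - (-4))| = 5|x - (-4)|.
We need 5|x - (-4)| < 13/100, i.e. |x - (-4)| < 13/100 / 5 = 13/500.
So any delta <= 13/500 works. Conversely, if delta > 13/500, then x = -4 + 13/500 satisfies |x - (-4)| = 13/500 < delta but |f(x) - f(-4)| = 5 * 13/500 = 13/100, which is not < 13/100; so no larger delta works.
Hence the largest such delta is 13/500.

13/500


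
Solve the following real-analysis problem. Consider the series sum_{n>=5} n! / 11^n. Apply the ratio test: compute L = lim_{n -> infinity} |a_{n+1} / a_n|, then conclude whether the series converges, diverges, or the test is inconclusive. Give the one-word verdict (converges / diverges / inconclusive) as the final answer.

Let a_n denote the general term. Form the ratio a_{n+1}/a_n and simplify:
a_{n+1}/a_n = n/11 + 1/11
Take the limit as n -> infinity: L = infinity.
Since L = infinity > 1 (or L = infinity), the ratio test implies the series diverges.

diverges


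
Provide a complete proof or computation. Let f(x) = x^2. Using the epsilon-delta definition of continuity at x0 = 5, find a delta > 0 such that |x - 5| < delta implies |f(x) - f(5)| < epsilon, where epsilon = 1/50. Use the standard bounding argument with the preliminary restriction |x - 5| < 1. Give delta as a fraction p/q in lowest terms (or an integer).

Factor: |x^2 - (5)^2| = |x - 5| * |x + 5|.
Impose |x - 5| < 1 first. Then |x + 5| = |(x - 5) + 2*(5)| <= |x - 5| + 2*|5| < 1 + 10 = 11.
So |x^2 - (5)^2| < delta * 11.
We need delta * 11 <= 1/50, i.e. delta <= 1/50/11 = 1/550.
Since 1/550 < 1, this is tighter than 1; take delta = 1/550.
So delta = 1/550 works.

1/550


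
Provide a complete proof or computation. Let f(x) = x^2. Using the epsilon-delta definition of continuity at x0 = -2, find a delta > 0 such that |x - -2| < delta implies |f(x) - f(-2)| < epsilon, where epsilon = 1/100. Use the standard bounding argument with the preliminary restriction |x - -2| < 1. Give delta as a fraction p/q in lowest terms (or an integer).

Factor: |x^2 - (-2)^2| = |x - -2| * |x + -2|.
Impose |x - -2| < 1 first. Then |x + -2| = |(x - -2) + 2*(-2)| <= |x - -2| + 2*|-2| < 1 + 4 = 5.
So |x^2 - (-2)^2| < delta * 5.
We need delta * 5 <= 1/100, i.e. delta <= 1/100/5 = 1/500.
Since 1/500 < 1, this is tighter than 1; take delta = 1/500.
So delta = 1/500 works.

1/500


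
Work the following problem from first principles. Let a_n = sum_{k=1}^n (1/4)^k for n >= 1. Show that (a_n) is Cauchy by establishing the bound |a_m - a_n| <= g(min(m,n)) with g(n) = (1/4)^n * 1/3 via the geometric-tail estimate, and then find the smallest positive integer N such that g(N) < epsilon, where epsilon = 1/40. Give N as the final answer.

For m > n >= 1: |a_m - a_n| = sum_{k=n+1}^m (1/4)^k < sum_{k=n+1}^infinity (1/4)^k = (1/4)^(n+1) / (1 - 1/4) = (1/4)^n * (1/4) * (4/3) = (1/4)^n * 1/3.
So g(n) = (1/4)^n / 3. Since g(n) -> 0, (a_n) is Cauchy.
Now solve g(N) < 1/40: (1/4)^N / 3 < 1/40 <=> 4^N > 1 / (3 * 1/40) = 40/3.
Check powers of 4: 4^1 = 4 <= 40/3, 4^2 = 16 > 40/3.
So the smallest such N is 2. Check: g(2) = 1/(3 * 16) = 1/48 < 1/40.

2


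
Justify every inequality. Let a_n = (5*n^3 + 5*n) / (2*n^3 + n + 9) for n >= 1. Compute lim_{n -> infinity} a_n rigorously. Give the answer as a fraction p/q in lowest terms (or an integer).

Divide numerator and denominator by n^3, the highest power:
numerator / n^3 = 5 + 5/n^2
denominator / n^3 = 2 + n^(-2) + 9/n^3
As n -> infinity, all terms of the form c/n^k (k >= 1) tend to 0.
So numerator / n^3 -> 5 and denominator / n^3 -> 2.
Therefore lim a_n = 5/2.

5/2


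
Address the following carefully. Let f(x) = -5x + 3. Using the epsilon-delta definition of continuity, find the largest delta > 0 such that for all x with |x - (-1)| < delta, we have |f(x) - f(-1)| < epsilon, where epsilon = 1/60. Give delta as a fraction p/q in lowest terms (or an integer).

We compute f(-1) = -5*(-1) + 3 = 8.
|f(x) - f(-1)| = |-5x + 3 - (8)| = |-5(x - (-1))| = 5|x - (-1)|.
We need 5|x - (-1)| < 1/60, i.e. |x - (-1)| < 1/60 / 5 = 1/300.
So any delta <= 1/300 works. Conversely, if delta > 1/300, then x = -1 + 1/300 satisfies |x - (-1)| = 1/300 < delta but |f(x) - f(-1)| = 5 * 1/300 = 1/60, which is not < 1/60; so no larger delta works.
Hence the largest such delta is 1/300.

1/300


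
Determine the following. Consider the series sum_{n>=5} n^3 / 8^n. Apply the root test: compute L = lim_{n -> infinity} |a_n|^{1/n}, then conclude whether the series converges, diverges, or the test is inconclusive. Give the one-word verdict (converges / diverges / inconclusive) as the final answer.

Let a_n denote the general term. Form |a_n|^(1/n) and simplify:
|a_n|^(1/n) = n^(3/n)/8
Take the limit as n -> infinity: L = 1/8.
Since L = 1/8 < 1, the root test implies convergence.

converges


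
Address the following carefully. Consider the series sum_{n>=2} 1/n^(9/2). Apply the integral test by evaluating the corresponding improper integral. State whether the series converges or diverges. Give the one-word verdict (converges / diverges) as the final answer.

Let f(x) = x^(-9/2). Then f is positive, continuous, and decreasing on [2, infinity), so the integral test applies.
Compute the improper integral int_{2}^infinity f(x) dx:
  antiderivative F(x) = -2/(7*x^(7/2)).
  As x -> infinity, F(x) -> 0 (since p = 9/2 > 1).
  So int = F(infinity) - F(2) = 0 - (-sqrt(2)/56) = sqrt(2)/56.
  Finite, so by the integral test, the series converges.

converges


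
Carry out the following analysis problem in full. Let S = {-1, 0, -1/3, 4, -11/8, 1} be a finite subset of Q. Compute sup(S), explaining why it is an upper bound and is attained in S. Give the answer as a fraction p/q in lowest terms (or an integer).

S is finite, so sup(S) = max(S).
Sorted decreasing:
4, 1, 0, -1/3, -1, -11/8
The extremum is 4.
For every x in S, x <= 4. And 4 is in S, so it is attained.
Therefore sup(S) = 4.

4


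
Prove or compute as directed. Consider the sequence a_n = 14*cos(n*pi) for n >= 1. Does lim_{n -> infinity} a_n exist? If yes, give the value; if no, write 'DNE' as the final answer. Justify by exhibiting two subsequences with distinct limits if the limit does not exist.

Examine the behaviour of a_n along subsequences.
cos(n*pi) = (-1)^n, so a_n = 14*(-1)^n. a_{2k} = 14 -> 14. a_{2k+1} = -14 -> -14.
Since these two subsequential limits are 14 and -14, distinct, the full sequence cannot converge (a convergent sequence has all subsequences tending to the same limit). So lim a_n does not exist.

DNE


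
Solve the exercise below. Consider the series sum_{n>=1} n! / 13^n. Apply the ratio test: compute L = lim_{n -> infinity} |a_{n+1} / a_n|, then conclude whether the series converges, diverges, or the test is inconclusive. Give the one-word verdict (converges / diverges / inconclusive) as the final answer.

Let a_n denote the general term. Form the ratio a_{n+1}/a_n and simplify:
a_{n+1}/a_n = n/13 + 1/13
Take the limit as n -> infinity: L = infinity.
Since L = infinity > 1 (or L = infinity), the ratio test implies the series diverges.

diverges


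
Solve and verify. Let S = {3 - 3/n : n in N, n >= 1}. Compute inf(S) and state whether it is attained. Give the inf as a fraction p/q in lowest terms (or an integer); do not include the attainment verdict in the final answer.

Analysis:
- Values: 0, 3/2, 2, 9/4, ... strictly increasing.
- Minimum is 0 (n=1); inf = 0 (attained).
- 3 - 3/n -> 3 from below; sup = 3, not attained.
Conclusion: inf(S) = 0, attained in S.

0


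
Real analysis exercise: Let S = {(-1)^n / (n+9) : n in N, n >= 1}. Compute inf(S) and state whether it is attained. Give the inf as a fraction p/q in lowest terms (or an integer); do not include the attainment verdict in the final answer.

Analysis:
- Values: -1/10, 1/11, -1/12, 1/13, -1/14, ...
- Positive terms (even n): 1/(2+9), 1/(4+9), ... decreasing -> max = 1/11 (n=2).
- Negative terms (odd n): -1/(1+9), -1/(3+9), ... increasing -> min = -1/10 (n=1).
- So sup = 1/11 (attained at n=2); inf = -1/10 (attained at n=1).
Conclusion: inf(S) = -1/10, attained in S.

-1/10


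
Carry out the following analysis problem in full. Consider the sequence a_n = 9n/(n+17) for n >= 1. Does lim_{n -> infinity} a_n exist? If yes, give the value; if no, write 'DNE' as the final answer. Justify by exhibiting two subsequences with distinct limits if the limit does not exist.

Examine the behaviour of a_n along subsequences.
Even-n subsequence a_{2k} = 9(2k)/(2k+17) -> 9. Odd-n subsequence a_{2k+1} = 9(2k+1)/(2k+18) -> 9. Both tend to 9, which suggests the limit is 9; verify directly.
|a_n - 9| = |9n - 9(n+17)| / (n+17) = 153/(n+17) < 153/n for every n >= 1.
Given epsilon > 0, choose a positive integer N > 153/epsilon. Then for all n >= N, |a_n - 9| < 153/n <= 153/N < epsilon.
So by the definition of the limit, lim a_n exists and equals 9.

9


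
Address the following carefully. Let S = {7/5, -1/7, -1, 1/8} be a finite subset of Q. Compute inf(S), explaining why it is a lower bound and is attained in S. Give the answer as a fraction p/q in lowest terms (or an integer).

S is finite, so inf(S) = min(S).
Sorted increasing:
-1, -1/7, 1/8, 7/5
The extremum is -1.
For every x in S, x >= -1. And -1 is in S, so it is attained.
Therefore inf(S) = -1.

-1


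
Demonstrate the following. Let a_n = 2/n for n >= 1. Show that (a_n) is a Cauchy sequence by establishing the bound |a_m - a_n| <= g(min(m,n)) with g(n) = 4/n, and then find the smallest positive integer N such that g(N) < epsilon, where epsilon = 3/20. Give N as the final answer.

For any m, n >= 1, by the triangle inequality:
|a_m - a_n| = |2/m - 2/n| <= 2*1/m + 2*1/n <= 4/min(m,n).
So g(n) = 4/n bounds the Cauchy difference. Since g(n) -> 0, (a_n) is Cauchy.
Now solve g(N) < 3/20: 4/N < 3/20 <=> N > 4 / (3/20) = 80/3.
The smallest integer strictly greater than 80/3 is N = 27.
Check: g(27) = 4/27 = 4/27 < 3/20; g(26) = 2/13 >= 3/20. So N = 27.

27


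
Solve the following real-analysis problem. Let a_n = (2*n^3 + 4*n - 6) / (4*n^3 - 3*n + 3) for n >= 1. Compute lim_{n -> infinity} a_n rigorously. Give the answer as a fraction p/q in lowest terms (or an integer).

Divide numerator and denominator by n^3, the highest power:
numerator / n^3 = 2 + 4/n^2 - 6/n^3
denominator / n^3 = 4 - 3/n^2 + 3/n^3
As n -> infinity, all terms of the form c/n^k (k >= 1) tend to 0.
So numerator / n^3 -> 2 and denominator / n^3 -> 4.
Therefore lim a_n = 1/2.

1/2


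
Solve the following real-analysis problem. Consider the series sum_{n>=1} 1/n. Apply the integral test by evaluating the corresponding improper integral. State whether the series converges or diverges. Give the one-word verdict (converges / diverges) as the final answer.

Let f(x) = 1/x. Then f is positive, continuous, and decreasing on [1, infinity), so the integral test applies.
Compute the improper integral int_{1}^infinity f(x) dx:
  antiderivative F(x) = log(x).
  As x -> infinity, log(x) -> infinity.
  So int = infinity - log(1) = infinity. By the integral test, the series diverges.

diverges


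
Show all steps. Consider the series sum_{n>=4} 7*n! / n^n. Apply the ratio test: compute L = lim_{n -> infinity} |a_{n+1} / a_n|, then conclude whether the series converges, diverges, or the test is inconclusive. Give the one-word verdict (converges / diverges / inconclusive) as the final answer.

Let a_n denote the general term. Form the ratio a_{n+1}/a_n and simplify:
a_{n+1}/a_n = (n/(n + 1))^n
Take the limit as n -> infinity: L = exp(-1).
Since L = exp(-1) < 1, the ratio test implies the series converges.

converges


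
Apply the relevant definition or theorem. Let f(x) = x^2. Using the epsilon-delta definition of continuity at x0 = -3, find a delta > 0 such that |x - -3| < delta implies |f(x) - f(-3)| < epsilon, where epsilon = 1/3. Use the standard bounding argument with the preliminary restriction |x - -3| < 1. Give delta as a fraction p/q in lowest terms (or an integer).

Factor: |x^2 - (-3)^2| = |x - -3| * |x + -3|.
Impose |x - -3| < 1 first. Then |x + -3| = |(x - -3) + 2*(-3)| <= |x - -3| + 2*|-3| < 1 + 6 = 7.
So |x^2 - (-3)^2| < delta * 7.
We need delta * 7 <= 1/3, i.e. delta <= 1/3/7 = 1/21.
Since 1/21 < 1, this is tighter than 1; take delta = 1/21.
So delta = 1/21 works.

1/21


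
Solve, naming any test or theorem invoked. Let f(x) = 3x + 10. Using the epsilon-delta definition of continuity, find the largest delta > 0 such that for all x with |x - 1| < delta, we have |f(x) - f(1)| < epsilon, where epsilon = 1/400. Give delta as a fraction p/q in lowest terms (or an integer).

We compute f(1) = 3*(1) + 10 = 13.
|f(x) - f(1)| = |3x + 10 - (13)| = |3(x - 1)| = 3|x - 1|.
We need 3|x - 1| < 1/400, i.e. |x - 1| < 1/400 / 3 = 1/1200.
So any delta <= 1/1200 works. Conversely, if delta > 1/1200, then x = 1 + 1/1200 satisfies |x - 1| = 1/1200 < delta but |f(x) - f(1)| = 3 * 1/1200 = 1/400, which is not < 1/400; so no larger delta works.
Hence the largest such delta is 1/1200.

1/1200


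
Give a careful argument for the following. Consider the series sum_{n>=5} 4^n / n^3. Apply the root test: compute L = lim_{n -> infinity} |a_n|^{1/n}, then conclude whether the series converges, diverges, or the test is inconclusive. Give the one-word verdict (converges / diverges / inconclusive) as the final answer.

Let a_n denote the general term. Form |a_n|^(1/n) and simplify:
|a_n|^(1/n) = 4/n^(3/n)
Take the limit as n -> infinity: L = 4.
Since L = 4 > 1, the root test implies divergence.

diverges


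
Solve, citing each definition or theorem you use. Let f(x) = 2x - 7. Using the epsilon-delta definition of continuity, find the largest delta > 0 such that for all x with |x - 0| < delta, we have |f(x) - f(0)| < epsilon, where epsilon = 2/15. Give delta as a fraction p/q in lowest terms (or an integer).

We compute f(0) = 2*(0) - 7 = -7.
|f(x) - f(0)| = |2x - 7 - (-7)| = |2(x - 0)| = 2|x - 0|.
We need 2|x - 0| < 2/15, i.e. |x - 0| < 2/15 / 2 = 1/15.
So any delta <= 1/15 works. Conversely, if delta > 1/15, then x = 0 + 1/15 satisfies |x - 0| = 1/15 < delta but |f(x) - f(0)| = 2 * 1/15 = 2/15, which is not < 2/15; so no larger delta works.
Hence the largest such delta is 1/15.

1/15


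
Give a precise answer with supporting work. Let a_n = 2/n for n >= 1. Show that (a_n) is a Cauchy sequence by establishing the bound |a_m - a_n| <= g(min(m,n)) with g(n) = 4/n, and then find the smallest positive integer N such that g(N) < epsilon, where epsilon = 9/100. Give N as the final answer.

For any m, n >= 1, by the triangle inequality:
|a_m - a_n| = |2/m - 2/n| <= 2*1/m + 2*1/n <= 4/min(m,n).
So g(n) = 4/n bounds the Cauchy difference. Since g(n) -> 0, (a_n) is Cauchy.
Now solve g(N) < 9/100: 4/N < 9/100 <=> N > 4 / (9/100) = 400/9.
The smallest integer strictly greater than 400/9 is N = 45.
Check: g(45) = 4/45 = 4/45 < 9/100; g(44) = 1/11 >= 9/100. So N = 45.

45


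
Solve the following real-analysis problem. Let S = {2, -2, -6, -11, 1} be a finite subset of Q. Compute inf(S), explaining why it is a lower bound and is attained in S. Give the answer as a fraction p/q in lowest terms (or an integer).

S is finite, so inf(S) = min(S).
Sorted increasing:
-11, -6, -2, 1, 2
The extremum is -11.
For every x in S, x >= -11. And -11 is in S, so it is attained.
Therefore inf(S) = -11.

-11


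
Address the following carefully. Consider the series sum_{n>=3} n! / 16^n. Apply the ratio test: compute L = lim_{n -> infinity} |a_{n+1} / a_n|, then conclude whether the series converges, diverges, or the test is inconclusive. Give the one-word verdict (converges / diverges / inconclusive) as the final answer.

Let a_n denote the general term. Form the ratio a_{n+1}/a_n and simplify:
a_{n+1}/a_n = n/16 + 1/16
Take the limit as n -> infinity: L = infinity.
Since L = infinity > 1 (or L = infinity), the ratio test implies the series diverges.

diverges


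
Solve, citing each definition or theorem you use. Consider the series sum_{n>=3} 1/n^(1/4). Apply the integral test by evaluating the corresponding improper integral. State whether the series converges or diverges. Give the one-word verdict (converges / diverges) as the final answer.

Let f(x) = x^(-1/4). Then f is positive, continuous, and decreasing on [3, infinity), so the integral test applies.
Compute the improper integral int_{3}^infinity f(x) dx:
  antiderivative F(x) = 4*x^(3/4)/3.
  As x -> infinity, F(x) -> infinity (since p = 1/4 < 1).
  So the integral diverges. By the integral test, the series diverges.

diverges


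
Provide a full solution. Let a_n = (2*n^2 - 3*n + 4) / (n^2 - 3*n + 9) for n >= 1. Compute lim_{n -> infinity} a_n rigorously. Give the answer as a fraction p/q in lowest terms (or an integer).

Divide numerator and denominator by n^2, the highest power:
numerator / n^2 = 2 - 3/n + 4/n^2
denominator / n^2 = 1 - 3/n + 9/n^2
As n -> infinity, all terms of the form c/n^k (k >= 1) tend to 0.
So numerator / n^2 -> 2 and denominator / n^2 -> 1.
Therefore lim a_n = 2.

2


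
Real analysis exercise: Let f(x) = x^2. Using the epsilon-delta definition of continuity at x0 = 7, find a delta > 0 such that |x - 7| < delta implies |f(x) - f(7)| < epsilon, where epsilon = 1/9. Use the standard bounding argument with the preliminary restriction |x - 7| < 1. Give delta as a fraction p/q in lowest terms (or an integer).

Factor: |x^2 - (7)^2| = |x - 7| * |x + 7|.
Impose |x - 7| < 1 first. Then |x + 7| = |(x - 7) + 2*(7)| <= |x - 7| + 2*|7| < 1 + 14 = 15.
So |x^2 - (7)^2| < delta * 15.
We need delta * 15 <= 1/9, i.e. delta <= 1/9/15 = 1/135.
Since 1/135 < 1, this is tighter than 1; take delta = 1/135.
So delta = 1/135 works.

1/135
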